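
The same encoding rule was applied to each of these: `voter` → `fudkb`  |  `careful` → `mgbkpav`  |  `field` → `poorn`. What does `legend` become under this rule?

Shifts by position in voter: pos 0: v→f (+10), pos 1: o→u (+6), pos 2: t→d (+10), pos 3: e→k (+6) — repeating every 2. The shifts repeat in a cycle of length 2: positions 0,1,… shift by +10, +6, then the pattern repeats.
For legend: l+10=v, e+6=k, g+10=q, e+6=k, n+10=x, d+6=j.

vkqkxj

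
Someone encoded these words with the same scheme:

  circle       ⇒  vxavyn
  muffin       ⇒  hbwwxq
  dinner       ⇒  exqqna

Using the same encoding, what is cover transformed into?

vzkna

c(2)→v(21) and i(8)→x(23) fit y≡9x+3 (mod 26); the inverse of 9 mod 26 is 3. Each letter's alphabet position (a=0..z=25) is mapped through 9·x+3 mod 26 — an affine cipher.
On cover: c(2)→9·2+3≡21=v; o(14)→9·14+3≡25=z; v(21)→9·21+3≡10=k; e(4)→9·4+3≡13=n; r(17)→9·17+3≡0=a (all mod 26).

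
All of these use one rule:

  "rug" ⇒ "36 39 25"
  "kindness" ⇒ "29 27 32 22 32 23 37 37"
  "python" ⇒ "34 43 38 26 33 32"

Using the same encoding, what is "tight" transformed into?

38 27 25 26 38

r is letter #18 and maps to 36: an offset of 18. The number is (letter's place in the alphabet, a=1) + 18.
Applying it to tight: t=20→38, i=9→27, g=7→25, h=8→26, t=20→38.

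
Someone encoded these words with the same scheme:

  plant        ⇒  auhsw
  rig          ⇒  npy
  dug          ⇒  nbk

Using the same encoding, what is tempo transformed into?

vwtla

The output letters match the input read backwards, each shifted +7: plant reversed is tnalp. The word is reversed, then every letter is shifted forward by 7.
Applying it to tempo: reverse → opmet; then shift: o+7=v, p+7=w, m+7=t, e+7=l, t+7=a.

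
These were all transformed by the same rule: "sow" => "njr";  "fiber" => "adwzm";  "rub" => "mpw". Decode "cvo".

hat

This is a Caesar cipher with shift 21.
Undoing it on cvo: c−21=h, v−21=a, o−21=t.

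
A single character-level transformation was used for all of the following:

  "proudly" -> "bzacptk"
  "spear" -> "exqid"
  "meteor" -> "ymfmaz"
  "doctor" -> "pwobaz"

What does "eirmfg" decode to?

safety

Shifts by position in proudly: pos 0: p→b (+12), pos 1: r→z (+8), pos 2: o→a (+12), pos 3: u→c (+8) — repeating every 2. It's a Vigenère-style cipher with numeric key [12,8]: position i shifts by key[i mod 2].
Decoding eirmfg: e−12=s, i−8=a, r−12=f, m−8=e, f−12=t, g−8=y.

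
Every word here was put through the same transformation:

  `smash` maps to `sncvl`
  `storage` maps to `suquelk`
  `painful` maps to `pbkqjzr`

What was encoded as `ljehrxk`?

In smash: s→s is +0, m→n is +1, a→c is +2, s→v is +3 — the shift increases by 1 each position. The shift increases by 1 at each position, starting from +0: 0, 1, 2, ….
Undoing it on ljehrxk: l−0=l, j−1=i, e−2=c, h−3=e, r−4=n, x−5=s, k−6=e.

license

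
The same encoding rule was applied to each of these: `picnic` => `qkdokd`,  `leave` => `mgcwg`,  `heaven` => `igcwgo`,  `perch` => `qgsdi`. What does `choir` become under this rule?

The shift depends on letter class: consonant p→q is +1, but vowel i→k is +2. The rule splits by letter class: vowels +2, consonants +1.
For choir: c(cons)+1=d, h(cons)+1=i, o(vowel)+2=q, i(vowel)+2=k, r(cons)+1=s.

diqks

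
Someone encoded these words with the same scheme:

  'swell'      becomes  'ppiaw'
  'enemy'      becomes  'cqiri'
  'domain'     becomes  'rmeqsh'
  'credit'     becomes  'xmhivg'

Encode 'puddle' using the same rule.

The output letters match the input read backwards, each shifted +4: swell reversed is llews. The word is reversed, then every letter is shifted forward by 4.
Applying it to puddle: reverse → elddup; then shift: e+4=i, l+4=p, d+4=h, d+4=h, u+4=y, p+4=t.

iphhyt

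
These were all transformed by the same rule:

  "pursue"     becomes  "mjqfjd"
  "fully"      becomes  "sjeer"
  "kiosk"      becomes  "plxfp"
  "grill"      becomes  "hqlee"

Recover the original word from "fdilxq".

senior

Treating letters as 0–25, the rule is x ↦ 15x + 21 (mod 26).
Undoing it on fdilxq: f(5)→7·(5−21)≡18=s; d(3)→7·(3−21)≡4=e; i(8)→7·(8−21)≡13=n; l(11)→7·(11−21)≡8=i; x(23)→7·(23−21)≡14=o; q(16)→7·(16−21)≡17=r (all mod 26).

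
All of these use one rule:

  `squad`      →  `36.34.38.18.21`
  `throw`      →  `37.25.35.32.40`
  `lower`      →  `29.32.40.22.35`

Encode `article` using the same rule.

18.35.37.26.20.29.22

s is letter #19 and maps to 36: an offset of 17. Each letter is replaced by its alphabet position (a=1..z=26) + 17.
On article: a=1→18, r=18→35, t=20→37, i=9→26, c=3→20, l=12→29, e=5→22.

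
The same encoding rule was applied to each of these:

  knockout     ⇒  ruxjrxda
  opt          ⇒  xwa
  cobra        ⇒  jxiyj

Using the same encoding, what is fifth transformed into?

mrmao

The shift depends on letter class: consonant k→r is +7, but vowel o→x is +9. The rule splits by letter class: vowels +9, consonants +7.
On fifth: f(cons)+7=m, i(vowel)+9=r, f(cons)+7=m, t(cons)+7=a, h(cons)+7=o.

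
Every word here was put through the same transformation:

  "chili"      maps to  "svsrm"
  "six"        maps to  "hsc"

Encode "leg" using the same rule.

qov

The output letters match the input read backwards, each shifted +10: chili reversed is ilihc. The word is reversed, then every letter is shifted forward by 10.
For leg: reverse → gel; then shift: g+10=q, e+10=o, l+10=v.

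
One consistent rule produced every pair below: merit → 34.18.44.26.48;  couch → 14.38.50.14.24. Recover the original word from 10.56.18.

With a=1..z=26, the number is 2·pos + 8.
Undoing it on 10.56.18: 10→(10−8)÷2=1=a, 56→(56−8)÷2=24=x, 18→(18−8)÷2=5=e.

axe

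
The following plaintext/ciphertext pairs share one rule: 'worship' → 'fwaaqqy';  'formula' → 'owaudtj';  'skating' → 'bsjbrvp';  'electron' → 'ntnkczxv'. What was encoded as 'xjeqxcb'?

obvious

Shifts by position in worship: pos 0: w→f (+9), pos 1: o→w (+8), pos 2: r→a (+9), pos 3: s→a (+8) — repeating every 2. A repeating key of period 2 is used — shifts +9, +8 over and over.
Decoding xjeqxcb: x−9=o, j−8=b, e−9=v, q−8=i, x−9=o, c−8=u, b−9=s.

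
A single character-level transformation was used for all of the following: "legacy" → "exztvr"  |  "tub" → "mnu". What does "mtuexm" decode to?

It's a constant shift of +19 (ROT19).
Reversing it on mtuexm: m−19=t, t−19=a, u−19=b, e−19=l, x−19=e, m−19=t.

tablet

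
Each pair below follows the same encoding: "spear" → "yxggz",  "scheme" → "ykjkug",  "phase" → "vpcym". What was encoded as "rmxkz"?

lever

Shifts by position in spear: pos 0: s→y (+6), pos 1: p→x (+8), pos 2: e→g (+2), pos 3: a→g (+6), pos 4: r→z (+8) — repeating every 3. A repeating key of period 3 is used — shifts +6, +8, +2 over and over.
Reversing it on rmxkz: r−6=l, m−8=e, x−2=v, k−6=e, z−8=r.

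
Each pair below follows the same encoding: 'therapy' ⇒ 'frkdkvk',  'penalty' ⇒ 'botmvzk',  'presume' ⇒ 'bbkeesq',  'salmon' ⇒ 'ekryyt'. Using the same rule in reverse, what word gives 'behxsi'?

Shifts by position in therapy: pos 0: t→f (+12), pos 1: h→r (+10), pos 2: e→k (+6), pos 3: r→d (+12), pos 4: a→k (+10), pos 5: p→v (+6) — repeating every 3. A repeating key of period 3 is used — shifts +12, +10, +6 over and over.
Reversing it on behxsi: b−12=p, e−10=u, h−6=b, x−12=l, s−10=i, i−6=c.

public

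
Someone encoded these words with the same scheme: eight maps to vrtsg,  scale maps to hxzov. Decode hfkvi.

Each letter is replaced by its mirror in the alphabet: a↔z, b↔y, c↔x, and so on (the Atbash cipher).
Reversing it on hfkvi: h↔s, f↔u, k↔p, v↔e, i↔r.

super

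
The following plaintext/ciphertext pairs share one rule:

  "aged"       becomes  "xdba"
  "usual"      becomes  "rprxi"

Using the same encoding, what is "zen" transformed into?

Compare letters: a→x is +23, g→d is +23, e→b is +23 — a constant shift. Each letter is shifted forward by 23 in the alphabet (a Caesar shift of +23).
Applying it to zen: z+23=w, e+23=b, n+23=k.

wbk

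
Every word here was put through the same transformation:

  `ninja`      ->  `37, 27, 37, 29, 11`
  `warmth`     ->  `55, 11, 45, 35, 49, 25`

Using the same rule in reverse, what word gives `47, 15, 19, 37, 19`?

scene

n(#14)→37 and i(#9)→27: differences scale by 2, so n = 2·pos + 9. With a=1..z=26, the number is 2·pos + 9.
Decoding 47, 15, 19, 37, 19: 47→(47−9)÷2=19=s, 15→(15−9)÷2=3=c, 19→(19−9)÷2=5=e, 37→(37−9)÷2=14=n, 19→(19−9)÷2=5=e.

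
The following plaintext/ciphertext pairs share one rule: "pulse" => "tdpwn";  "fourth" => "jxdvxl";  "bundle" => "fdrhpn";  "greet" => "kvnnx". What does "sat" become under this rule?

The shift depends on letter class: consonant p→t is +4, but vowel u→d is +9. The rule splits by letter class: vowels +9, consonants +4.
On sat: s(cons)+4=w, a(vowel)+9=j, t(cons)+4=x.

wjx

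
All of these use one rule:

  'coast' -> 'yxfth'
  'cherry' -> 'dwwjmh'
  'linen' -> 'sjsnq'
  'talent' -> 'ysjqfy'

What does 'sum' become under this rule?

rzx

The output letters match the input read backwards, each shifted +5: coast reversed is tsaoc. Read the word backwards and shift each letter +5.
Applying it to sum: reverse → mus; then shift: m+5=r, u+5=z, s+5=x.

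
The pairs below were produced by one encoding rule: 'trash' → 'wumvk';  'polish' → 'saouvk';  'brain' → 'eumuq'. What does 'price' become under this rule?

suufq

The shift depends on letter class: consonant t→w is +3, but vowel a→m is +12. The rule splits by letter class: vowels +12, consonants +3.
On price: p(cons)+3=s, r(cons)+3=u, i(vowel)+12=u, c(cons)+3=f, e(vowel)+12=q.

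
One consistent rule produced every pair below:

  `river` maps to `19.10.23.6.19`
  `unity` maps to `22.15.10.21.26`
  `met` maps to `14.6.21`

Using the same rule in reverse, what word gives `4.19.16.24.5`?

r is letter #18 and maps to 19: an offset of 1. The number is (letter's place in the alphabet, a=1) + 1.
Reversing it on 4.19.16.24.5: 4→(4−1)÷1=3=c, 19→(19−1)÷1=18=r, 16→(16−1)÷1=15=o, 24→(24−1)÷1=23=w, 5→(5−1)÷1=4=d.

crowd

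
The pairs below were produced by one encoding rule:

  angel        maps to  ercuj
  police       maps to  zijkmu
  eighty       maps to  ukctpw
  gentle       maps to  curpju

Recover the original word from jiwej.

Each letter's alphabet position (a=0..z=25) is mapped through 17·x+4 mod 26 — an affine cipher.
Reversing it on jiwej: j(9)→23·(9−4)≡11=l; i(8)→23·(8−4)≡14=o; w(22)→23·(22−4)≡24=y; e(4)→23·(4−4)≡0=a; j(9)→23·(9−4)≡11=l (all mod 26).

loyal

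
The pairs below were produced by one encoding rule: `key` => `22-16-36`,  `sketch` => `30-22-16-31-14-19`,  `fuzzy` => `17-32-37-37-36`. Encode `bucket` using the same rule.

Each letter is replaced by its alphabet position (a=1..z=26) + 11.
On bucket: b=2→13, u=21→32, c=3→14, k=11→22, e=5→16, t=20→31.

13-32-14-22-16-31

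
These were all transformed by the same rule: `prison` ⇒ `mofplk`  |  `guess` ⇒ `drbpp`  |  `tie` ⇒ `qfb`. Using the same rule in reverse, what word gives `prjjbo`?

summer

Compare letters: p→m is +23, r→o is +23, i→f is +23 — a constant shift. This is a Caesar cipher with shift 23.
Decoding prjjbo: p−23=s, r−23=u, j−23=m, j−23=m, b−23=e, o−23=r.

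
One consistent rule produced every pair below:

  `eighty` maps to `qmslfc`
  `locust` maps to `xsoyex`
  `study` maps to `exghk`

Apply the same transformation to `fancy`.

A repeating key of period 2 is used — shifts +12, +4 over and over.
Applying it to fancy: f+12=r, a+4=e, n+12=z, c+4=g, y+12=k.

rezgk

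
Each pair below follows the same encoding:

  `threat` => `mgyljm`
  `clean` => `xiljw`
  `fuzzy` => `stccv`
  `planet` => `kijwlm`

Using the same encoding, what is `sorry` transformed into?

t(19)→m(12) and h(7)→g(6) fit y≡7x+9 (mod 26); the inverse of 7 mod 26 is 15. This is an affine cipher: with a=0,…,z=25, each position x becomes (7x+9) mod 26.
On sorry: s(18)→7·18+9≡5=f; o(14)→7·14+9≡3=d; r(17)→7·17+9≡24=y; r(17)→7·17+9≡24=y; y(24)→7·24+9≡21=v (all mod 26).

fdyyv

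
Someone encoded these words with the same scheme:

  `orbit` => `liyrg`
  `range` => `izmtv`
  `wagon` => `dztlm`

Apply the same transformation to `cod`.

Each pair mirrors across the alphabet (o↔l, r↔i, b↔y): positions sum to 25. This is the alphabet-reversal cipher (Atbash): a becomes z, b becomes y, etc.
For cod: c↔x, o↔l, d↔w.

xlw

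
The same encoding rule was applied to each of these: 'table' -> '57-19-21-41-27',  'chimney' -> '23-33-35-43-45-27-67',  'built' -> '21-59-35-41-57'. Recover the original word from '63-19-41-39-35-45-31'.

t(#20)→57 and a(#1)→19: differences scale by 2, so n = 2·pos + 17. The formula is n = 2×(alphabet index, a=1) + 17.
Reversing it on 63-19-41-39-35-45-31: 63→(63−17)÷2=23=w, 19→(19−17)÷2=1=a, 41→(41−17)÷2=12=l, 39→(39−17)÷2=11=k, 35→(35−17)÷2=9=i, 45→(45−17)÷2=14=n, 31→(31−17)÷2=7=g.

walking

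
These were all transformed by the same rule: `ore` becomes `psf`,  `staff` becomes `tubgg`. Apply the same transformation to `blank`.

Compare letters: o→p is +1, r→s is +1, e→f is +1 — a constant shift. It's a constant shift of +1 (ROT1).
On blank: b+1=c, l+1=m, a+1=b, n+1=o, k+1=l.

cmbol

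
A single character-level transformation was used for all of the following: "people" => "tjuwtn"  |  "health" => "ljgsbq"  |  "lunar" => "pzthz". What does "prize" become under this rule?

twogm

In people: p→t is +4, e→j is +5, o→u is +6, p→w is +7 — the shift increases by 1 each position. The shift increases by 1 at each position, starting from +4: 4, 5, 6, ….
For prize: p+4=t, r+5=w, i+6=o, z+7=g, e+8=m.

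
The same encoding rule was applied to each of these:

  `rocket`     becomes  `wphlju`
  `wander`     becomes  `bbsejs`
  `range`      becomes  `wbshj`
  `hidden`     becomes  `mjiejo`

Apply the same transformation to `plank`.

Shifts by position in rocket: pos 0: r→w (+5), pos 1: o→p (+1), pos 2: c→h (+5), pos 3: k→l (+1) — repeating every 2. It's a Vigenère-style cipher with numeric key [5,1]: position i shifts by key[i mod 2].
On plank: p+5=u, l+1=m, a+5=f, n+1=o, k+5=p.

umfop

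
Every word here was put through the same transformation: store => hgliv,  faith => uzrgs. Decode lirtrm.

origin

This is the alphabet-reversal cipher (Atbash): a becomes z, b becomes y, etc.
Undoing it on lirtrm: l↔o, i↔r, r↔i, t↔g, r↔i, m↔n.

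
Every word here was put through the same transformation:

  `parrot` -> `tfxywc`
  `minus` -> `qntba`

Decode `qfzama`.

In parrot: p→t is +4, a→f is +5, r→x is +6, r→y is +7 — the shift increases by 1 each position. Letter i (0-indexed) is shifted by i+4, so successive shifts are 4, 5, 6, ….
Decoding qfzama: q−4=m, f−5=a, z−6=t, a−7=t, m−8=e, a−9=r.

matter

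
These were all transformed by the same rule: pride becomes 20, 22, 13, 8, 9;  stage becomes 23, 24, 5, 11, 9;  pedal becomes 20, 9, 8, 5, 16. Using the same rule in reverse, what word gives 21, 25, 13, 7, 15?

quick

p is letter #16 and maps to 20: an offset of 4. Letters become their 1-based position plus 4 (so a→5, b→6, …).
Decoding 21, 25, 13, 7, 15: 21→(21−4)÷1=17=q, 25→(25−4)÷1=21=u, 13→(13−4)÷1=9=i, 7→(7−4)÷1=3=c, 15→(15−4)÷1=11=k.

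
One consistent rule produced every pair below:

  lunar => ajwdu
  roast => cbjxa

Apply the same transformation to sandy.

The output letters match the input read backwards, each shifted +9: lunar reversed is ranul. Read the word backwards and shift each letter +9.
For sandy: reverse → ydnas; then shift: y+9=h, d+9=m, n+9=w, a+9=j, s+9=b.

hmwjb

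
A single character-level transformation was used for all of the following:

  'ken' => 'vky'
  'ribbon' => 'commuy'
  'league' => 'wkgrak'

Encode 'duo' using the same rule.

The shift depends on letter class: consonant k→v is +11, but vowel e→k is +6. Vowels shift forward by 6 and consonants shift forward by 11.
Applying it to duo: d(cons)+11=o, u(vowel)+6=a, o(vowel)+6=u.

oau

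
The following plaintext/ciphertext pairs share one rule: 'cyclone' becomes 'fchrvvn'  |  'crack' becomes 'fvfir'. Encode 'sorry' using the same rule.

vswxf

In cyclone: c→f is +3, y→c is +4, c→h is +5, l→r is +6 — the shift increases by 1 each position. Each letter shifts forward by (position + 3), i.e. 3, 4, 5, … — the shift grows by one for each successive letter.
Applying it to sorry: s+3=v, o+4=s, r+5=w, r+6=x, y+7=f.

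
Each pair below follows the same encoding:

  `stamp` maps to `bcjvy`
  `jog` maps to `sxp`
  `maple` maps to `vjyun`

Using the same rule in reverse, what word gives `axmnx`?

Compare letters: s→b is +9, t→c is +9, a→j is +9 — a constant shift. Each letter is shifted forward by 9 in the alphabet (a Caesar shift of +9).
Reversing it on axmnx: a−9=r, x−9=o, m−9=d, n−9=e, x−9=o.

rodeo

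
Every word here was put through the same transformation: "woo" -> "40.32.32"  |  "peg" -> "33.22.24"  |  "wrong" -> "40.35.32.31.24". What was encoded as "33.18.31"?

pan

w is letter #23 and maps to 40: an offset of 17. Each letter is replaced by its alphabet position (a=1..z=26) + 17.
Undoing it on 33.18.31: 33→(33−17)÷1=16=p, 18→(18−17)÷1=1=a, 31→(31−17)÷1=14=n.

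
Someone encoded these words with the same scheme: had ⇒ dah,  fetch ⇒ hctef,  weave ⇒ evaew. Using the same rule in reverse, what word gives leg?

gel

The output letters match the input read backwards: had reversed is dah. It's just the letters in reverse order.
Reversing it on leg: then reverse → gel.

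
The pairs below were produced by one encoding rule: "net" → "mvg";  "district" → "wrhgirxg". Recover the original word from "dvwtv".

Each pair mirrors across the alphabet (n↔m, e↔v, t↔g): positions sum to 25. Each letter is replaced by its mirror in the alphabet: a↔z, b↔y, c↔x, and so on (the Atbash cipher).
Reversing it on dvwtv: d↔w, v↔e, w↔d, t↔g, v↔e.

wedge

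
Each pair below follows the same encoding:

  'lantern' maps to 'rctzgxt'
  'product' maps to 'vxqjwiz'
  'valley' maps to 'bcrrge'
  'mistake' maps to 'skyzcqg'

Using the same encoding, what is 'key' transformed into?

The shift depends on letter class: consonant l→r is +6, but vowel a→c is +2. Two shifts are in play — +2 for a/e/i/o/u, +6 for every other letter.
For key: k(cons)+6=q, e(vowel)+2=g, y(cons)+6=e.

qge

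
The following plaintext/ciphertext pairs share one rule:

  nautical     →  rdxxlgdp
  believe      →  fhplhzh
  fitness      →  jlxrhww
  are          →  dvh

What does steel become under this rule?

wxhhp

Two shifts are in play — +3 for a/e/i/o/u, +4 for every other letter.
For steel: s(cons)+4=w, t(cons)+4=x, e(vowel)+3=h, e(vowel)+3=h, l(cons)+4=p.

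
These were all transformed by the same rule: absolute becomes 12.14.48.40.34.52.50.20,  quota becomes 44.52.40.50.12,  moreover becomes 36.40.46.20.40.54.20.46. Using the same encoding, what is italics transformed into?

The formula is n = 2×(alphabet index, a=1) + 10.
For italics: i=9→28, t=20→50, a=1→12, l=12→34, i=9→28, c=3→16, s=19→48.

28.50.12.34.28.16.48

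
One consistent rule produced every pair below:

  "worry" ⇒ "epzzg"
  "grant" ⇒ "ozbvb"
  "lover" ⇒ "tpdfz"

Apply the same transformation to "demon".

lfupv

The shift depends on letter class: consonant w→e is +8, but vowel o→p is +1. The rule splits by letter class: vowels +1, consonants +8.
Applying it to demon: d(cons)+8=l, e(vowel)+1=f, m(cons)+8=u, o(vowel)+1=p, n(cons)+8=v.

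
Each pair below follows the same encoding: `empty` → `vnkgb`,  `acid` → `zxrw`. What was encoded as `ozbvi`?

layer

Each pair mirrors across the alphabet (e↔v, m↔n, p↔k): positions sum to 25. Each letter is replaced by its mirror in the alphabet: a↔z, b↔y, c↔x, and so on (the Atbash cipher).
Reversing it on ozbvi: o↔l, z↔a, b↔y, v↔e, i↔r.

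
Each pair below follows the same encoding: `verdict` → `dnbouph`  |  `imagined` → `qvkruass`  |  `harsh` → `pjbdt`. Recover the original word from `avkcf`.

In verdict: v→d is +8, e→n is +9, r→b is +10, d→o is +11 — the shift increases by 1 each position. The shift increases by 1 at each position, starting from +8: 8, 9, 10, ….
Decoding avkcf: a−8=s, v−9=m, k−10=a, c−11=r, f−12=t.

smart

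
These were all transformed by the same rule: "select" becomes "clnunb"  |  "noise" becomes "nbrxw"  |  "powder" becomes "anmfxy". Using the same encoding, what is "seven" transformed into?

The output letters match the input read backwards, each shifted +9: select reversed is tceles. Read the word backwards and shift each letter +9.
On seven: reverse → neves; then shift: n+9=w, e+9=n, v+9=e, e+9=n, s+9=b.

wnenb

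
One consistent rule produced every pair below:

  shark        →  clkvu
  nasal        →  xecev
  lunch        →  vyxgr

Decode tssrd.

Shifts by position in shark: pos 0: s→c (+10), pos 1: h→l (+4), pos 2: a→k (+10), pos 3: r→v (+4) — repeating every 2. The shifts repeat in a cycle of length 2: positions 0,1,… shift by +10, +4, then the pattern repeats.
Undoing it on tssrd: t−10=j, s−4=o, s−10=i, r−4=n, d−10=t.

joint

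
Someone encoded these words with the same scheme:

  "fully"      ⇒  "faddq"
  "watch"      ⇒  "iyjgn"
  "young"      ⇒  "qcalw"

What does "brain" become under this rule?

f(5)→f(5) and u(20)→a(0) fit y≡17x+24 (mod 26); the inverse of 17 mod 26 is 23. Each letter's alphabet position (a=0..z=25) is mapped through 17·x+24 mod 26 — an affine cipher.
For brain: b(1)→17·1+24≡15=p; r(17)→17·17+24≡1=b; a(0)→17·0+24≡24=y; i(8)→17·8+24≡4=e; n(13)→17·13+24≡11=l (all mod 26).

pbyel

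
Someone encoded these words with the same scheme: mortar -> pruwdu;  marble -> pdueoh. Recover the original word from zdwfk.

Compare letters: m→p is +3, o→r is +3, r→u is +3 — a constant shift. Every letter moves 3 places later in the alphabet, wrapping around z→a.
Undoing it on zdwfk: z−3=w, d−3=a, w−3=t, f−3=c, k−3=h.

watch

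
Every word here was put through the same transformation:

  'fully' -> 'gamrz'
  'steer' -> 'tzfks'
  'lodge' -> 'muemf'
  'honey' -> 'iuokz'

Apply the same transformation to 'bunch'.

caoii

Shifts by position in fully: pos 0: f→g (+1), pos 1: u→a (+6), pos 2: l→m (+1), pos 3: l→r (+6) — repeating every 2. A repeating key of period 2 is used — shifts +1, +6 over and over.
Applying it to bunch: b+1=c, u+6=a, n+1=o, c+6=i, h+1=i.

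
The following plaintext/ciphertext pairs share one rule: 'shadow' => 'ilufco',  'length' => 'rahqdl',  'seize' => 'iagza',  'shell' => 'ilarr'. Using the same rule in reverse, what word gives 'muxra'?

maple

s(18)→i(8) and h(7)→l(11) fit y≡21x+20 (mod 26); the inverse of 21 mod 26 is 5. This is an affine cipher: with a=0,…,z=25, each position x becomes (21x+20) mod 26.
Undoing it on muxra: m(12)→5·(12−20)≡12=m; u(20)→5·(20−20)≡0=a; x(23)→5·(23−20)≡15=p; r(17)→5·(17−20)≡11=l; a(0)→5·(0−20)≡4=e (all mod 26).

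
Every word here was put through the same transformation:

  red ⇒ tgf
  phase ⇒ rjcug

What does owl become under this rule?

qyn

Compare letters: r→t is +2, e→g is +2, d→f is +2 — a constant shift. Each letter is shifted forward by 2 in the alphabet (a Caesar shift of +2).
For owl: o+2=q, w+2=y, l+2=n.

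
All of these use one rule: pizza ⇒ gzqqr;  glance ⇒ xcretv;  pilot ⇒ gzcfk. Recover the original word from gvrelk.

Every letter moves 17 places later in the alphabet, wrapping around z→a.
Decoding gvrelk: g−17=p, v−17=e, r−17=a, e−17=n, l−17=u, k−17=t.

peanut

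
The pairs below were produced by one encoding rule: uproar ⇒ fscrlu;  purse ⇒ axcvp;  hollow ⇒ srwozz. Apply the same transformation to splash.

Shifts by position in uproar: pos 0: u→f (+11), pos 1: p→s (+3), pos 2: r→c (+11), pos 3: o→r (+3) — repeating every 2. The shifts repeat in a cycle of length 2: positions 0,1,… shift by +11, +3, then the pattern repeats.
On splash: s+11=d, p+3=s, l+11=w, a+3=d, s+11=d, h+3=k.

dswddk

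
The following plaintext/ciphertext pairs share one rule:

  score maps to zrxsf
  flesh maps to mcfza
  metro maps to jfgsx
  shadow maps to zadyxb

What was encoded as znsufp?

survey

s(18)→z(25) and c(2)→r(17) fit y≡7x+3 (mod 26); the inverse of 7 mod 26 is 15. Treating letters as 0–25, the rule is x ↦ 7x + 3 (mod 26).
Reversing it on znsufp: z(25)→15·(25−3)≡18=s; n(13)→15·(13−3)≡20=u; s(18)→15·(18−3)≡17=r; u(20)→15·(20−3)≡21=v; f(5)→15·(5−3)≡4=e; p(15)→15·(15−3)≡24=y (all mod 26).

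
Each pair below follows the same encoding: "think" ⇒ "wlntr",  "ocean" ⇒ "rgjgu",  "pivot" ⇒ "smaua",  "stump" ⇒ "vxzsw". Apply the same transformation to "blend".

epjtk

In think: t→w is +3, h→l is +4, i→n is +5, n→t is +6 — the shift increases by 1 each position. Each letter shifts forward by (position + 3), i.e. 3, 4, 5, … — the shift grows by one for each successive letter.
On blend: b+3=e, l+4=p, e+5=j, n+6=t, d+7=k.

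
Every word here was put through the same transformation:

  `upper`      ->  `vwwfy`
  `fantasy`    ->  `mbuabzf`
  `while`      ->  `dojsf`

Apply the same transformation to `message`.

The shift depends on letter class: consonant p→w is +7, but vowel u→v is +1. The rule splits by letter class: vowels +1, consonants +7.
For message: m(cons)+7=t, e(vowel)+1=f, s(cons)+7=z, s(cons)+7=z, a(vowel)+1=b, g(cons)+7=n, e(vowel)+1=f.

tfzzbnf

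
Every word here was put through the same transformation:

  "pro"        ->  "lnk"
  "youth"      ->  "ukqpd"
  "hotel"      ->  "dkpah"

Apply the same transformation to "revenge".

narajca

It's a constant shift of +22 (ROT22).
On revenge: r+22=n, e+22=a, v+22=r, e+22=a, n+22=j, g+22=c, e+22=a.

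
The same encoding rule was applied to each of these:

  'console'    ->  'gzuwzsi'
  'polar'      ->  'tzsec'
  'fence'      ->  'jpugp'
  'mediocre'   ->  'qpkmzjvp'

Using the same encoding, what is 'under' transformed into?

yykic

Shifts by position in console: pos 0: c→g (+4), pos 1: o→z (+11), pos 2: n→u (+7), pos 3: s→w (+4), pos 4: o→z (+11), pos 5: l→s (+7) — repeating every 3. A repeating key of period 3 is used — shifts +4, +11, +7 over and over.
Applying it to under: u+4=y, n+11=y, d+7=k, e+4=i, r+11=c.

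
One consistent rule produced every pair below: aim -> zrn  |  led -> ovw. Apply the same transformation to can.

Each pair mirrors across the alphabet (a↔z, i↔r, m↔n): positions sum to 25. This is the alphabet-reversal cipher (Atbash): a becomes z, b becomes y, etc.
On can: c↔x, a↔z, n↔m.

xzm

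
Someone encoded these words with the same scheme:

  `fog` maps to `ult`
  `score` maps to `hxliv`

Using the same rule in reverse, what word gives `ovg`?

let

Each pair mirrors across the alphabet (f↔u, o↔l, g↔t): positions sum to 25. This is the alphabet-reversal cipher (Atbash): a becomes z, b becomes y, etc.
Reversing it on ovg: o↔l, v↔e, g↔t.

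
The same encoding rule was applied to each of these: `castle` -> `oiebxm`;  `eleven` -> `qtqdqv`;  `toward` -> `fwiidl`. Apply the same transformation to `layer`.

A repeating key of period 2 is used — shifts +12, +8 over and over.
Applying it to layer: l+12=x, a+8=i, y+12=k, e+8=m, r+12=d.

xikmd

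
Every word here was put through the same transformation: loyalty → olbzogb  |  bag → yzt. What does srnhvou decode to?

Each letter is replaced by its mirror in the alphabet: a↔z, b↔y, c↔x, and so on (the Atbash cipher).
Undoing it on srnhvou: s↔h, r↔i, n↔m, h↔s, v↔e, o↔l, u↔f.

himself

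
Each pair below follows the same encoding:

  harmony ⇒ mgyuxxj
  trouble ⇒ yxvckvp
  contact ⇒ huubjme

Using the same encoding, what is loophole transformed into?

In harmony: h→m is +5, a→g is +6, r→y is +7, m→u is +8 — the shift increases by 1 each position. Each letter shifts forward by (position + 5), i.e. 5, 6, 7, … — the shift grows by one for each successive letter.
For loophole: l+5=q, o+6=u, o+7=v, p+8=x, h+9=q, o+10=y, l+11=w, e+12=q.

quvxqywq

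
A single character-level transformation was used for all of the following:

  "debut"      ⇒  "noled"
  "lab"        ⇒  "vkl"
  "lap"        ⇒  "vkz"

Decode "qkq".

gag

Compare letters: d→n is +10, e→o is +10, b→l is +10 — a constant shift. It's a constant shift of +10 (ROT10).
Reversing it on qkq: q−10=g, k−10=a, q−10=g.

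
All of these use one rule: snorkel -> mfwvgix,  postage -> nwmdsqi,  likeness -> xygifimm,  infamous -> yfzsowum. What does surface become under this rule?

Treating letters as 0–25, the rule is x ↦ 17x + 18 (mod 26).
On surface: s(18)→17·18+18≡12=m; u(20)→17·20+18≡20=u; r(17)→17·17+18≡21=v; f(5)→17·5+18≡25=z; a(0)→17·0+18≡18=s; c(2)→17·2+18≡0=a; e(4)→17·4+18≡8=i (all mod 26).

muvzsai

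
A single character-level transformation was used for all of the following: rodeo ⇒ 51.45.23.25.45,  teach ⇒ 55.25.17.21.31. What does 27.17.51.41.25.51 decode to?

farmer

r(#18)→51 and o(#15)→45: differences scale by 2, so n = 2·pos + 15. The formula is n = 2×(alphabet index, a=1) + 15.
Reversing it on 27.17.51.41.25.51: 27→(27−15)÷2=6=f, 17→(17−15)÷2=1=a, 51→(51−15)÷2=18=r, 41→(41−15)÷2=13=m, 25→(25−15)÷2=5=e, 51→(51−15)÷2=18=r.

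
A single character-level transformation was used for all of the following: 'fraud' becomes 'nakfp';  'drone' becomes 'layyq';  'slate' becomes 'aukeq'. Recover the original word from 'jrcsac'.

bishop

In fraud: f→n is +8, r→a is +9, a→k is +10, u→f is +11 — the shift increases by 1 each position. Letter i (0-indexed) is shifted by i+8, so successive shifts are 8, 9, 10, ….
Undoing it on jrcsac: j−8=b, r−9=i, c−10=s, s−11=h, a−12=o, c−13=p.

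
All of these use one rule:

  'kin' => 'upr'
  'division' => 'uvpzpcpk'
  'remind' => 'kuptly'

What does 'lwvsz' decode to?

slope

Two steps: reverse the string, then apply a Caesar shift of +7.
Decoding lwvsz: shift back: l−7=e, w−7=p, v−7=o, s−7=l, z−7=s → epols; then reverse → slope.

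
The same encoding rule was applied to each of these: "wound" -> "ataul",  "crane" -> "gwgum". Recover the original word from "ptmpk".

Each letter shifts forward by (position + 4), i.e. 4, 5, 6, … — the shift grows by one for each successive letter.
Undoing it on ptmpk: p−4=l, t−5=o, m−6=g, p−7=i, k−8=c.

logic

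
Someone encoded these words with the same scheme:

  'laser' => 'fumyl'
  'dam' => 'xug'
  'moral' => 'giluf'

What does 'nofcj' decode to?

Compare letters: l→f is +20, a→u is +20, s→m is +20 — a constant shift. Every letter moves 20 places later in the alphabet, wrapping around z→a.
Undoing it on nofcj: n−20=t, o−20=u, f−20=l, c−20=i, j−20=p.

tulip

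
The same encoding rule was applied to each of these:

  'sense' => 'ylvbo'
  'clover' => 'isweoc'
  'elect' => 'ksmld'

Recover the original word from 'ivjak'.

In sense: s→y is +6, e→l is +7, n→v is +8, s→b is +9 — the shift increases by 1 each position. Each letter shifts forward by (position + 6), i.e. 6, 7, 8, … — the shift grows by one for each successive letter.
Reversing it on ivjak: i−6=c, v−7=o, j−8=b, a−9=r, k−10=a.

cobra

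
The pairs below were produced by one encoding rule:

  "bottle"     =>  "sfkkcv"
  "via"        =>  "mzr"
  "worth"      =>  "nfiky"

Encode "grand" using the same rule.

Each letter is shifted forward by 17 in the alphabet (a Caesar shift of +17).
For grand: g+17=x, r+17=i, a+17=r, n+17=e, d+17=u.

xireu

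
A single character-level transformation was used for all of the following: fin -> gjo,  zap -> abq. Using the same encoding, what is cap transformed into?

Compare letters: f→g is +1, i→j is +1, n→o is +1 — a constant shift. Each letter is shifted forward by 1 in the alphabet (a Caesar shift of +1).
Applying it to cap: c+1=d, a+1=b, p+1=q.

dbq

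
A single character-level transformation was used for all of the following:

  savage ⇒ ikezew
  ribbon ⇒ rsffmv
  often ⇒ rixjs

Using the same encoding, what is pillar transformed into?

veppmt

Read the word backwards and shift each letter +4.
For pillar: reverse → rallip; then shift: r+4=v, a+4=e, l+4=p, l+4=p, i+4=m, p+4=t.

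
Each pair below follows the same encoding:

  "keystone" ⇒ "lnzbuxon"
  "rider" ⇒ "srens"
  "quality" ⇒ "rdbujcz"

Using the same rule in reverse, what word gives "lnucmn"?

kettle

Shifts by position in keystone: pos 0: k→l (+1), pos 1: e→n (+9), pos 2: y→z (+1), pos 3: s→b (+9) — repeating every 2. It's a Vigenère-style cipher with numeric key [1,9]: position i shifts by key[i mod 2].
Reversing it on lnucmn: l−1=k, n−9=e, u−1=t, c−9=t, m−1=l, n−9=e.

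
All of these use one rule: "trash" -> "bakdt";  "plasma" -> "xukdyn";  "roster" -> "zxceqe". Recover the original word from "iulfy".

In trash: t→b is +8, r→a is +9, a→k is +10, s→d is +11 — the shift increases by 1 each position. Each letter shifts forward by (position + 8), i.e. 8, 9, 10, … — the shift grows by one for each successive letter.
Reversing it on iulfy: i−8=a, u−9=l, l−10=b, f−11=u, y−12=m.

album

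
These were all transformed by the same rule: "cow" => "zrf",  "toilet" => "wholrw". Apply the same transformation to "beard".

Two steps: reverse the string, then apply a Caesar shift of +3.
On beard: reverse → draeb; then shift: d+3=g, r+3=u, a+3=d, e+3=h, b+3=e.

gudhe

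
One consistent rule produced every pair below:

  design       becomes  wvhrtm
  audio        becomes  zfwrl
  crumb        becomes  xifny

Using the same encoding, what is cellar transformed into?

xvoozi

Each pair mirrors across the alphabet (d↔w, e↔v, s↔h): positions sum to 25. This is the alphabet-reversal cipher (Atbash): a becomes z, b becomes y, etc.
For cellar: c↔x, e↔v, l↔o, l↔o, a↔z, r↔i.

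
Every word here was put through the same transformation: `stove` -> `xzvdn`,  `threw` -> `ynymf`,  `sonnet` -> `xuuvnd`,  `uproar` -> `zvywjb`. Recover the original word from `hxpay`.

crisp

In stove: s→x is +5, t→z is +6, o→v is +7, v→d is +8 — the shift increases by 1 each position. Letter i (0-indexed) is shifted by i+5, so successive shifts are 5, 6, 7, ….
Undoing it on hxpay: h−5=c, x−6=r, p−7=i, a−8=s, y−9=p.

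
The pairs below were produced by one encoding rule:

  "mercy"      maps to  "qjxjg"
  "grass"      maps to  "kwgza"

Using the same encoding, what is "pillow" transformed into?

tnrswf

In mercy: m→q is +4, e→j is +5, r→x is +6, c→j is +7 — the shift increases by 1 each position. Letter i (0-indexed) is shifted by i+4, so successive shifts are 4, 5, 6, ….
Applying it to pillow: p+4=t, i+5=n, l+6=r, l+7=s, o+8=w, w+9=f.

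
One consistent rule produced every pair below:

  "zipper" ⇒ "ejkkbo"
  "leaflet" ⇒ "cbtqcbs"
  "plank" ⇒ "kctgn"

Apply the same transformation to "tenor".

sbgvo

z(25)→e(4) and i(8)→j(9) fit y≡15x+19 (mod 26); the inverse of 15 mod 26 is 7. Each letter's alphabet position (a=0..z=25) is mapped through 15·x+19 mod 26 — an affine cipher.
On tenor: t(19)→15·19+19≡18=s; e(4)→15·4+19≡1=b; n(13)→15·13+19≡6=g; o(14)→15·14+19≡21=v; r(17)→15·17+19≡14=o (all mod 26).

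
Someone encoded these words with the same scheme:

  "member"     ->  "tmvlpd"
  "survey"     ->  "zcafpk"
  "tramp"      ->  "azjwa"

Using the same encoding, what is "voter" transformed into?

cwcoc

In member: m→t is +7, e→m is +8, m→v is +9, b→l is +10 — the shift increases by 1 each position. The shift increases by 1 at each position, starting from +7: 7, 8, 9, ….
On voter: v+7=c, o+8=w, t+9=c, e+10=o, r+11=c.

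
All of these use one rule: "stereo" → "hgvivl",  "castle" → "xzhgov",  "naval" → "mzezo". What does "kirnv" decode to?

Each pair mirrors across the alphabet (s↔h, t↔g, e↔v): positions sum to 25. This is the alphabet-reversal cipher (Atbash): a becomes z, b becomes y, etc.
Undoing it on kirnv: k↔p, i↔r, r↔i, n↔m, v↔e.

prime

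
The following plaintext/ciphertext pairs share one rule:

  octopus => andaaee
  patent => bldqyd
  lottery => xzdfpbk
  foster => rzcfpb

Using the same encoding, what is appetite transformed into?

mazqesfp

The shifts repeat in a cycle of length 3: positions 0,1,… shift by +12, +11, +10, then the pattern repeats.
Applying it to appetite: a+12=m, p+11=a, p+10=z, e+12=q, t+11=e, i+10=s, t+12=f, e+11=p.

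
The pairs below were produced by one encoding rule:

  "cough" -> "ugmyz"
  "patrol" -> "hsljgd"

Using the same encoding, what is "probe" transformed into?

hjgtw

Compare letters: c→u is +18, o→g is +18, u→m is +18 — a constant shift. Each letter is shifted forward by 18 in the alphabet (a Caesar shift of +18).
Applying it to probe: p+18=h, r+18=j, o+18=g, b+18=t, e+18=w.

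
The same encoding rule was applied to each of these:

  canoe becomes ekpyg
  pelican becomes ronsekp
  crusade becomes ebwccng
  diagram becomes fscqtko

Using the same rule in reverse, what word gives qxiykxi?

ongoing

The shifts repeat in a cycle of length 2: positions 0,1,… shift by +2, +10, then the pattern repeats.
Reversing it on qxiykxi: q−2=o, x−10=n, i−2=g, y−10=o, k−2=i, x−10=n, i−2=g.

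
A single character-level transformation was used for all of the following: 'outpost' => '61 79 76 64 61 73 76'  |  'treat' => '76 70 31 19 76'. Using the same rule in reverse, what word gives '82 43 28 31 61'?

With a=1..z=26, the number is 3·pos + 16.
Reversing it on 82 43 28 31 61: 82→(82−16)÷3=22=v, 43→(43−16)÷3=9=i, 28→(28−16)÷3=4=d, 31→(31−16)÷3=5=e, 61→(61−16)÷3=15=o.

video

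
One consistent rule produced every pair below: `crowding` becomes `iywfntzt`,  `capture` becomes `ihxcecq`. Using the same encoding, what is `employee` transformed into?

ktxuyjqr

In crowding: c→i is +6, r→y is +7, o→w is +8, w→f is +9 — the shift increases by 1 each position. The shift increases by 1 at each position, starting from +6: 6, 7, 8, ….
Applying it to employee: e+6=k, m+7=t, p+8=x, l+9=u, o+10=y, y+11=j, e+12=q, e+13=r.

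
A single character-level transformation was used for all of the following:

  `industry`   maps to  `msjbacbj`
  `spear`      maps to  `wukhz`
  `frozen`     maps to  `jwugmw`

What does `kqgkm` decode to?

In industry: i→m is +4, n→s is +5, d→j is +6, u→b is +7 — the shift increases by 1 each position. Letter i (0-indexed) is shifted by i+4, so successive shifts are 4, 5, 6, ….
Reversing it on kqgkm: k−4=g, q−5=l, g−6=a, k−7=d, m−8=e.

glade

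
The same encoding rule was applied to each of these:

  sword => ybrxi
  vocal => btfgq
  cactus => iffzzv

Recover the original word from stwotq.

motion

Shifts by position in sword: pos 0: s→y (+6), pos 1: w→b (+5), pos 2: o→r (+3), pos 3: r→x (+6), pos 4: d→i (+5) — repeating every 3. It's a Vigenère-style cipher with numeric key [6,5,3]: position i shifts by key[i mod 3].
Decoding stwotq: s−6=m, t−5=o, w−3=t, o−6=i, t−5=o, q−3=n.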